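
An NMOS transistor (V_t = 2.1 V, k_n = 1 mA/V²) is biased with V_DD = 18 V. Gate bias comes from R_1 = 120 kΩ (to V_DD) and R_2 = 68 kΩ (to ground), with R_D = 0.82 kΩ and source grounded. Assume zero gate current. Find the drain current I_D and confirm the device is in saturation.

V_G = V_DD·R_2/(R_1+R_2) = 18×68/188 = 6.51 V. With the source grounded, V_GS = V_G = 6.51 V.
Assume saturation: I_D = (k_n/2)(V_GS − V_t)² = (1/2)×(6.51 − 2.1)² = 0.5×4.41² = 9.73 mA.
V_DS = V_DD − I_D·R_D = 18 − 9.73×0.82 = 10 V.
Saturation requires V_DS ≥ V_GS − V_t = 4.41 V; 10 ≥ 4.41 ✓.

I_D ≈ 9.7 mA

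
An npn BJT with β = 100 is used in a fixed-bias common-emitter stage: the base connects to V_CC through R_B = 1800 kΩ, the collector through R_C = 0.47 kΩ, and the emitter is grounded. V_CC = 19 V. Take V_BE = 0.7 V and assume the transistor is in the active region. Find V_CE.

V_CE ≈ 19 V

Base loop: V_CC = I_B·R_B + V_BE, so I_B = (19 − 0.7)/1800 kΩ = 0.0102 mA.
In the active region I_C = β·I_B = 100 × 0.0102 = 1.02 mA.
Collector loop: V_CE = V_CC − I_C·R_C = 19 − 1.02×0.47 = 18.5 V.
Since V_CE = 18.5 V > V_CE(sat) ≈ 0.2 V, the transistor is in the active region as assumed.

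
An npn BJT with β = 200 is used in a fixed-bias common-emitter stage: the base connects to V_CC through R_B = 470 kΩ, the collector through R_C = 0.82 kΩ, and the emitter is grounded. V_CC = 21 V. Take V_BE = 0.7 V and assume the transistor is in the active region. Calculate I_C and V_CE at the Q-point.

Base loop: V_CC = I_B·R_B + V_BE, so I_B = (21 − 0.7)/470 kΩ = 0.0432 mA.
In the active region I_C = β·I_B = 200 × 0.0432 = 8.64 mA.
Collector loop: V_CE = V_CC − I_C·R_C = 21 − 8.64×0.82 = 13.9 V.
Since V_CE = 13.9 V > V_CE(sat) ≈ 0.2 V, the transistor is in the active region as assumed.

I_C ≈ 8.6 mA, V_CE ≈ 14 V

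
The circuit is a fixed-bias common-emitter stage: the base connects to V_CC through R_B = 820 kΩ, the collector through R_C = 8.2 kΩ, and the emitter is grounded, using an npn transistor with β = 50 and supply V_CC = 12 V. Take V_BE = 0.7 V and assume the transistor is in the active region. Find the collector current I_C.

I_C ≈ 0.69 mA

Base loop: V_CC = I_B·R_B + V_BE, so I_B = (12 − 0.7)/820 kΩ = 0.0138 mA.
In the active region I_C = β·I_B = 50 × 0.0138 = 0.689 mA.
Collector loop: V_CE = V_CC − I_C·R_C = 12 − 0.689×8.2 = 6.35 V.
Since V_CE = 6.35 V > V_CE(sat) ≈ 0.2 V, the transistor is in the active region as assumed.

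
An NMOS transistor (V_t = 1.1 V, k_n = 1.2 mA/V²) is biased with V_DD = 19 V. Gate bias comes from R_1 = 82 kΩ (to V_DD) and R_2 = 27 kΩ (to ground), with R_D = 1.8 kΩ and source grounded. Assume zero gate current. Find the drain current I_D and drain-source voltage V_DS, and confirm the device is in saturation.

I_D ≈ 7.8 mA, V_DS ≈ 5 V

V_G = V_DD·R_2/(R_1+R_2) = 19×27/109 = 4.71 V. With the source grounded, V_GS = V_G = 4.71 V.
Assume saturation: I_D = (k_n/2)(V_GS − V_t)² = (1.2/2)×(4.71 − 1.1)² = 0.6×3.61² = 7.8 mA.
V_DS = V_DD − I_D·R_D = 19 − 7.8×1.8 = 4.95 V.
Saturation requires V_DS ≥ V_GS − V_t = 3.61 V; 4.95 ≥ 3.61 ✓.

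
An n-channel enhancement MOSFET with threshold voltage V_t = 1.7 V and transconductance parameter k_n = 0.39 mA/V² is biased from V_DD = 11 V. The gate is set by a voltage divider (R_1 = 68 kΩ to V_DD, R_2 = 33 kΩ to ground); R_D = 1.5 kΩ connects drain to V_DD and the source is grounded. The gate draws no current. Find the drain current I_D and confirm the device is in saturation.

I_D ≈ 0.7 mA

V_G = V_DD·R_2/(R_1+R_2) = 11×33/101 = 3.59 V. With the source grounded, V_GS = V_G = 3.59 V.
Assume saturation: I_D = (k_n/2)(V_GS − V_t)² = (0.39/2)×(3.59 − 1.7)² = 0.195×1.89² = 0.7 mA.
V_DS = V_DD − I_D·R_D = 11 − 0.7×1.5 = 9.95 V.
Saturation requires V_DS ≥ V_GS − V_t = 1.89 V; 9.95 ≥ 1.89 ✓.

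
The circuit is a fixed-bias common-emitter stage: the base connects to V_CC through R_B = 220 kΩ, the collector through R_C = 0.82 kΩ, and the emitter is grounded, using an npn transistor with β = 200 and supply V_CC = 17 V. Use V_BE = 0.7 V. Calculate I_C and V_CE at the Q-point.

I_C ≈ 15 mA, V_CE ≈ 4.8 V

Base loop: V_CC = I_B·R_B + V_BE, so I_B = (17 − 0.7)/220 kΩ = 0.0741 mA.
In the active region I_C = β·I_B = 200 × 0.0741 = 14.8 mA.
Collector loop: V_CE = V_CC − I_C·R_C = 17 − 14.8×0.82 = 4.85 V.
Since V_CE = 4.85 V > V_CE(sat) ≈ 0.2 V, the transistor is in the active region as assumed.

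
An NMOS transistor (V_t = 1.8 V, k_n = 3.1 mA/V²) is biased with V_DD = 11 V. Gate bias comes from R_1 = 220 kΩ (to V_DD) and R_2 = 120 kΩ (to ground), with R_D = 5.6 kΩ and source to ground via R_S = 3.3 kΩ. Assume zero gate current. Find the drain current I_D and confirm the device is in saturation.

V_G = V_DD·R_2/(R_1+R_2) = 11×120/340 = 3.88 V.
Assume saturation: I_D = (k_n/2)(V_GS − V_t)² with V_GS = V_G − I_D·R_S = 3.88 − 3.3·I_D.
Substituting gives 16.9·I_D² − 22.3·I_D + 6.72 = 0, with roots I_D = 0.465 or 0.856 mA.
The root I_D = 0.856 mA gives V_GS = 1.06 V ≤ V_t, so take I_D = 0.465 mA.
Then V_GS = 2.35 V and V_DS = V_DD − I_D(R_D+R_S) = 11 − 0.465×8.9 = 6.86 V.
Saturation requires V_DS ≥ V_GS − V_t = 0.548 V; 6.86 ≥ 0.548 ✓.

I_D ≈ 0.47 mA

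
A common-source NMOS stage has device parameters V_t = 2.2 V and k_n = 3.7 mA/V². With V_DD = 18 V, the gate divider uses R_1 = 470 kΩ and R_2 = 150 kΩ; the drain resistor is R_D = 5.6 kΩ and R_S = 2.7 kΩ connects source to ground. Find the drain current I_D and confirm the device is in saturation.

I_D ≈ 0.59 mA

V_G = V_DD·R_2/(R_1+R_2) = 18×150/620 = 4.35 V.
Assume saturation: I_D = (k_n/2)(V_GS − V_t)² with V_GS = V_G − I_D·R_S = 4.35 − 2.7·I_D.
Substituting gives 13.5·I_D² − 22.5·I_D + 8.59 = 0, with roots I_D = 0.589 or 1.08 mA.
The root I_D = 1.08 mA gives V_GS = 1.44 V ≤ V_t, so take I_D = 0.589 mA.
Then V_GS = 2.76 V and V_DS = V_DD − I_D(R_D+R_S) = 18 − 0.589×8.3 = 13.1 V.
Saturation requires V_DS ≥ V_GS − V_t = 0.564 V; 13.1 ≥ 0.564 ✓.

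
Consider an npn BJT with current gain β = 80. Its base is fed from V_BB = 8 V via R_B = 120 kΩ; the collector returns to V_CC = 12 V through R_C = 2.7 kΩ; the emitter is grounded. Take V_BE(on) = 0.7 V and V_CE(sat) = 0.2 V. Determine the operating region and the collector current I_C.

saturation; I_C ≈ 4.4 mA

Assume active: I_B = (8 − 0.7)/120 = 0.0608 mA, giving I_C = β·I_B = 4.87 mA.
But then V_CE = 12 − 4.87×2.7 = -1.14 V < V_CE(sat) = 0.2 V — impossible in the active region.
So the transistor is saturated. With V_CE = 0.2 V, I_C = (V_CC − 0.2)/R_C = 11.8/2.7 = 4.37 mA.
Check: β·I_B = 4.87 mA > I_C = 4.37 mA, confirming saturation.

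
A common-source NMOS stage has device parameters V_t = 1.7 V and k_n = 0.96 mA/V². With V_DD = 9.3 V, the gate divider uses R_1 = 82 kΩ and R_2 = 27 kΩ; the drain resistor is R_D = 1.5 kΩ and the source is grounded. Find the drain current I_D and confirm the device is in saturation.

V_G = V_DD·R_2/(R_1+R_2) = 9.3×27/109 = 2.3 V. With the source grounded, V_GS = V_G = 2.3 V.
Assume saturation: I_D = (k_n/2)(V_GS − V_t)² = (0.96/2)×(2.3 − 1.7)² = 0.48×0.604² = 0.175 mA.
V_DS = V_DD − I_D·R_D = 9.3 − 0.175×1.5 = 9.04 V.
Saturation requires V_DS ≥ V_GS − V_t = 0.604 V; 9.04 ≥ 0.604 ✓.

I_D ≈ 0.17 mA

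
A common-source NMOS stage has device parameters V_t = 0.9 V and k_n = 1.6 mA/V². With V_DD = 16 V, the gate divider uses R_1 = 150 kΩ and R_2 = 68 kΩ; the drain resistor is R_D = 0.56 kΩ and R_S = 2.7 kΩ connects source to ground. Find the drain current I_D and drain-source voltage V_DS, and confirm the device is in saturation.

I_D ≈ 1.1 mA, V_DS ≈ 12 V

V_G = V_DD·R_2/(R_1+R_2) = 16×68/218 = 4.99 V.
Assume saturation: I_D = (k_n/2)(V_GS − V_t)² with V_GS = V_G − I_D·R_S = 4.99 − 2.7·I_D.
Substituting gives 5.83·I_D² − 18.7·I_D + 13.4 = 0, with roots I_D = 1.08 or 2.12 mA.
The root I_D = 2.12 mA gives V_GS = -0.727 V ≤ V_t, so take I_D = 1.08 mA.
Then V_GS = 2.06 V and V_DS = V_DD − I_D(R_D+R_S) = 16 − 1.08×3.26 = 12.5 V.
Saturation requires V_DS ≥ V_GS − V_t = 1.16 V; 12.5 ≥ 1.16 ✓.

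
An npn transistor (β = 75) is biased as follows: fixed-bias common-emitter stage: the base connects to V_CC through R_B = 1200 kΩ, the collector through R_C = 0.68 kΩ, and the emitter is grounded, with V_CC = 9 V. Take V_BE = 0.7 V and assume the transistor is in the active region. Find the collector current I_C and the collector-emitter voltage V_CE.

Base loop: V_CC = I_B·R_B + V_BE, so I_B = (9 − 0.7)/1200 kΩ = 0.00692 mA.
In the active region I_C = β·I_B = 75 × 0.00692 = 0.519 mA.
Collector loop: V_CE = V_CC − I_C·R_C = 9 − 0.519×0.68 = 8.65 V.
Since V_CE = 8.65 V > V_CE(sat) ≈ 0.2 V, the transistor is in the active region as assumed.

I_C ≈ 0.52 mA, V_CE ≈ 8.6 V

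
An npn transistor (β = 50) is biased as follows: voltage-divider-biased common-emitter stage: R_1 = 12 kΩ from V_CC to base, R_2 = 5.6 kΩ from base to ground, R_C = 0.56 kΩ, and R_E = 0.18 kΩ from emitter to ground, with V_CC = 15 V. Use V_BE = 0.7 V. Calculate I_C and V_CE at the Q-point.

I_C ≈ 16 mA, V_CE ≈ 3.4 V

Thevenize the base divider: V_Th = V_CC·R_2/(R_1+R_2) = 15×5.6/17.6 = 4.77 V, R_Th = R_1‖R_2 = 3.82 kΩ.
Base-emitter loop: V_Th = I_B·R_Th + V_BE + (β+1)I_B·R_E, so I_B = (4.77 − 0.7) / (3.82 + 51×0.18) = 0.313 mA.
I_C = β·I_B = 50×0.313 = 15.7 mA, and I_E = (β+1)I_B = 16 mA.
V_CE = V_CC − I_C·R_C − I_E·R_E = 15 − 15.7×0.56 − 16×0.18 = 3.35 V.
V_CE = 3.35 V > 0.2 V confirms active-region operation.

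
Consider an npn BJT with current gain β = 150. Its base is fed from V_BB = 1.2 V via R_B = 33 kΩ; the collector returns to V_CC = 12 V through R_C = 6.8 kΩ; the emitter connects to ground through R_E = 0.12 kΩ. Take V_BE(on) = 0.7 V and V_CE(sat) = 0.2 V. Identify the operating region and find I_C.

Assume active. Base-emitter loop: I_B = (V_BB − V_BE)/(R_B + (β+1)R_E) = (1.2 − 0.7)/(33 + 151×0.12) = 0.00978 mA.
I_C = β·I_B = 150×0.00978 = 1.47 mA.
V_CE = V_CC − I_C·R_C − I_E·R_E = 12 − 1.47×6.8 − 1.48×0.12 = 1.85 V > V_CE(sat), so the active-region assumption holds.

active; I_C ≈ 1.5 mA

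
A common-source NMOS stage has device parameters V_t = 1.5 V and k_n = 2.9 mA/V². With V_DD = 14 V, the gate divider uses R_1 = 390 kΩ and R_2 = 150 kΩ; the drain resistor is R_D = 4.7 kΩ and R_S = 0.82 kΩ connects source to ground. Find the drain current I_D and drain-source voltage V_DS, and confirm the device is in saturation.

I_D ≈ 1.6 mA, V_DS ≈ 5 V

V_G = V_DD·R_2/(R_1+R_2) = 14×150/540 = 3.89 V.
Assume saturation: I_D = (k_n/2)(V_GS − V_t)² with V_GS = V_G − I_D·R_S = 3.89 − 0.82·I_D.
Substituting gives 0.975·I_D² − 6.68·I_D + 8.27 = 0, with roots I_D = 1.62 or 5.23 mA.
The root I_D = 5.23 mA gives V_GS = -0.399 V ≤ V_t, so take I_D = 1.62 mA.
Then V_GS = 2.56 V and V_DS = V_DD − I_D(R_D+R_S) = 14 − 1.62×5.52 = 5.04 V.
Saturation requires V_DS ≥ V_GS − V_t = 1.06 V; 5.04 ≥ 1.06 ✓.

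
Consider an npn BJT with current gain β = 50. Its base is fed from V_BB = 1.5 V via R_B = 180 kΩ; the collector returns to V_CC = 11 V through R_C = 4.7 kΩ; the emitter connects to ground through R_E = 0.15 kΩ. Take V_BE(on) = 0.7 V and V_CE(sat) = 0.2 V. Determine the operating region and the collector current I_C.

active; I_C ≈ 0.21 mA

Assume active. Base-emitter loop: I_B = (V_BB − V_BE)/(R_B + (β+1)R_E) = (1.5 − 0.7)/(180 + 51×0.15) = 0.00426 mA.
I_C = β·I_B = 50×0.00426 = 0.213 mA.
V_CE = V_CC − I_C·R_C − I_E·R_E = 11 − 0.213×4.7 − 0.217×0.15 = 9.97 V > V_CE(sat), so the active-region assumption holds.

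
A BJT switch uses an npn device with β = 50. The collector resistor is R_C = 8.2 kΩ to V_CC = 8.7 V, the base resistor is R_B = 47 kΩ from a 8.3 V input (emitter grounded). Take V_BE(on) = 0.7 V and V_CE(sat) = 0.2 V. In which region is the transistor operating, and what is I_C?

saturation; I_C ≈ 1 mA

Assume active: I_B = (8.3 − 0.7)/47 = 0.162 mA, giving I_C = β·I_B = 8.09 mA.
But then V_CE = 8.7 − 8.09×8.2 = -57.6 V < V_CE(sat) = 0.2 V — impossible in the active region.
So the transistor is saturated. With V_CE = 0.2 V, I_C = (V_CC − 0.2)/R_C = 8.5/8.2 = 1.04 mA.
Check: β·I_B = 8.09 mA > I_C = 1.04 mA, confirming saturation.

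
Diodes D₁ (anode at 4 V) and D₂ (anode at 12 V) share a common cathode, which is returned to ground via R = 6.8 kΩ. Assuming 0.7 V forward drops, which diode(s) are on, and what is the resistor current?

Only D₂ conducts; I_R ≈ 1.7 mA

Assume both conduct. Then node N would need to be at both 4−0.7 = 3.3 V and 12−0.7 = 11.3 V, which is impossible.
Assume only D₂ conducts: V_N = 12 − 0.7 = 11.3 V, so I_R = 11.3/6.8 = 1.66 mA.
Check D₁: its anode-to-cathode voltage is 4 − 11.3 = -7.3 V < 0.7 V, so it is off. The assumption is consistent.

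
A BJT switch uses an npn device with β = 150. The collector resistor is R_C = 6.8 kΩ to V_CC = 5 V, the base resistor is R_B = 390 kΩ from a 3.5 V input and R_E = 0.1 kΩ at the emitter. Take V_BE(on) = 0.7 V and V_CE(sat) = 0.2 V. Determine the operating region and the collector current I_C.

saturation; I_C ≈ 0.7 mA

Assume active: I_B = (3.5 − 0.7)/(390 + 151×0.1) = 0.00691 mA, I_C = β·I_B = 1.04 mA.
Then V_CE = 5 − 1.04×6.8 − 1.04×0.1 = -2.15 V < 0.2 V — the active assumption fails.
Re-solve with V_CE = 0.2 V. KCL at the emitter: V_E/R_E = (V_BB−0.7−V_E)/R_B + (V_CC−0.2−V_E)/R_C, giving V_E = 0.0703 V.
I_C = (V_CC − 0.2 − V_E)/R_C = (4.8 − 0.0703)/6.8 = 0.696 mA.
Check: I_B = (2.8 − 0.0703)/390 = 0.007 mA, and β·I_B = 1.05 mA > I_C, confirming saturation.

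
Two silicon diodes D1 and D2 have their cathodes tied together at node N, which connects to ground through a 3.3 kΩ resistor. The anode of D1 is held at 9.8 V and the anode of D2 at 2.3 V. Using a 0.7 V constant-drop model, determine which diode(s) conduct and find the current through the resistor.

Assume both conduct. Then node N would need to be at both 9.8−0.7 = 9.1 V and 2.3−0.7 = 1.6 V, which is impossible.
Assume only D1 conducts: V_N = 9.8 − 0.7 = 9.1 V, so I_R = 9.1/3.3 = 2.76 mA.
Check D2: its anode-to-cathode voltage is 2.3 − 9.1 = -6.8 V < 0.7 V, so it is off. The assumption is consistent.

Only D1 conducts; I_R ≈ 2.8 mA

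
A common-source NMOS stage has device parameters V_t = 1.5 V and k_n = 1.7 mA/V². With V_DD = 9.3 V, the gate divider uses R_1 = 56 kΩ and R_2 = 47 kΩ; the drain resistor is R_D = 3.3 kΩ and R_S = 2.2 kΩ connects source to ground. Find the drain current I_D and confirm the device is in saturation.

V_G = V_DD·R_2/(R_1+R_2) = 9.3×47/103 = 4.24 V.
Assume saturation: I_D = (k_n/2)(V_GS − V_t)² with V_GS = V_G − I_D·R_S = 4.24 − 2.2·I_D.
Substituting gives 4.11·I_D² − 11.3·I_D + 6.4 = 0, with roots I_D = 0.805 or 1.93 mA.
The root I_D = 1.93 mA gives V_GS = -0.00783 V ≤ V_t, so take I_D = 0.805 mA.
Then V_GS = 2.47 V and V_DS = V_DD − I_D(R_D+R_S) = 9.3 − 0.805×5.5 = 4.87 V.
Saturation requires V_DS ≥ V_GS − V_t = 0.973 V; 4.87 ≥ 0.973 ✓.

I_D ≈ 0.8 mA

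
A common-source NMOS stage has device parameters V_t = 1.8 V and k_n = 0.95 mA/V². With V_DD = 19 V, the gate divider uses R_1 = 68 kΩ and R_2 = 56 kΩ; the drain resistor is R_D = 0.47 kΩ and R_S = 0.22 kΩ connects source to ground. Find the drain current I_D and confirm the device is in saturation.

V_G = V_DD·R_2/(R_1+R_2) = 19×56/124 = 8.58 V.
Assume saturation: I_D = (k_n/2)(V_GS − V_t)² with V_GS = V_G − I_D·R_S = 8.58 − 0.22·I_D.
Substituting gives 0.023·I_D² − 2.42·I_D + 21.8 = 0, with roots I_D = 9.98 or 95.2 mA.
The root I_D = 95.2 mA gives V_GS = -12.4 V ≤ V_t, so take I_D = 9.98 mA.
Then V_GS = 6.38 V and V_DS = V_DD − I_D(R_D+R_S) = 19 − 9.98×0.69 = 12.1 V.
Saturation requires V_DS ≥ V_GS − V_t = 4.58 V; 12.1 ≥ 4.58 ✓.

I_D ≈ 10 mA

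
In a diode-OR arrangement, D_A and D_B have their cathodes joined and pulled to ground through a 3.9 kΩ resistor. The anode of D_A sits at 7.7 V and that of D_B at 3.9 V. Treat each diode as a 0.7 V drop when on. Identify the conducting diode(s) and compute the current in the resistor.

Only D_A conducts; I_R ≈ 1.8 mA

Assume both conduct. Then node N would need to be at both 7.7−0.7 = 7 V and 3.9−0.7 = 3.2 V, which is impossible.
Assume only D_A conducts: V_N = 7.7 − 0.7 = 7 V, so I_R = 7/3.9 = 1.79 mA.
Check D_B: its anode-to-cathode voltage is 3.9 − 7 = -3.1 V < 0.7 V, so it is off. The assumption is consistent.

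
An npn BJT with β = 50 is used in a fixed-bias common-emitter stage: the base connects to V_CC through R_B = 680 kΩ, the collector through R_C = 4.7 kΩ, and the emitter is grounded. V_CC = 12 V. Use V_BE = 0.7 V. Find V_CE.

V_CE ≈ 8.1 V

Base loop: V_CC = I_B·R_B + V_BE, so I_B = (12 − 0.7)/680 kΩ = 0.0166 mA.
In the active region I_C = β·I_B = 50 × 0.0166 = 0.831 mA.
Collector loop: V_CE = V_CC − I_C·R_C = 12 − 0.831×4.7 = 8.09 V.
Since V_CE = 8.09 V > V_CE(sat) ≈ 0.2 V, the transistor is in the active region as assumed.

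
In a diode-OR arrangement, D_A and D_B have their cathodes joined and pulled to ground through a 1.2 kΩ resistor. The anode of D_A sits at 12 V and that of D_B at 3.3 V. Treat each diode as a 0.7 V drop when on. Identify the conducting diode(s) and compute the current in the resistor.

Only D_A conducts; I_R ≈ 9.4 mA

Assume both conduct. Then node N would need to be at both 12−0.7 = 11.3 V and 3.3−0.7 = 2.6 V, which is impossible.
Assume only D_A conducts: V_N = 12 − 0.7 = 11.3 V, so I_R = 11.3/1.2 = 9.42 mA.
Check D_B: its anode-to-cathode voltage is 3.3 − 11.3 = -8 V < 0.7 V, so it is off. The assumption is consistent.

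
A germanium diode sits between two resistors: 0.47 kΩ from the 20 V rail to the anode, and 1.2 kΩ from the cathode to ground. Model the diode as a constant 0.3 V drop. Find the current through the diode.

The two resistors are in series with the diode, so KVL gives 20 = I·0.47 + 0.3 + I·1.2.
I = (20 − 0.3) / (0.47 + 1.2) kΩ = 19.7 / 1.67 = 11.8 mA.

I ≈ 12 mA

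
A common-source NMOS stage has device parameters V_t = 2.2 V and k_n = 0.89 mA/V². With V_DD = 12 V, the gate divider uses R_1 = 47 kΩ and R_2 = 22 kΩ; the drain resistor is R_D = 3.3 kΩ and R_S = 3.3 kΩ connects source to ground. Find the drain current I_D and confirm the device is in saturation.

V_G = V_DD·R_2/(R_1+R_2) = 12×22/69 = 3.83 V.
Assume saturation: I_D = (k_n/2)(V_GS − V_t)² with V_GS = V_G − I_D·R_S = 3.83 − 3.3·I_D.
Substituting gives 4.85·I_D² − 5.78·I_D + 1.18 = 0, with roots I_D = 0.261 or 0.931 mA.
The root I_D = 0.931 mA gives V_GS = 0.754 V ≤ V_t, so take I_D = 0.261 mA.
Then V_GS = 2.97 V and V_DS = V_DD − I_D(R_D+R_S) = 12 − 0.261×6.6 = 10.3 V.
Saturation requires V_DS ≥ V_GS − V_t = 0.766 V; 10.3 ≥ 0.766 ✓.

I_D ≈ 0.26 mA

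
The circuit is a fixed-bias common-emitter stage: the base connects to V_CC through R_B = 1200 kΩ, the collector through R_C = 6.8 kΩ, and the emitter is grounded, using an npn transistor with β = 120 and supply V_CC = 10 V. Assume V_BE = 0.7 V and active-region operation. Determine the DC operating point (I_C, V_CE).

I_C ≈ 0.93 mA, V_CE ≈ 3.7 V

Base loop: V_CC = I_B·R_B + V_BE, so I_B = (10 − 0.7)/1200 kΩ = 0.00775 mA.
In the active region I_C = β·I_B = 120 × 0.00775 = 0.93 mA.
Collector loop: V_CE = V_CC − I_C·R_C = 10 − 0.93×6.8 = 3.68 V.
Since V_CE = 3.68 V > V_CE(sat) ≈ 0.2 V, the transistor is in the active region as assumed.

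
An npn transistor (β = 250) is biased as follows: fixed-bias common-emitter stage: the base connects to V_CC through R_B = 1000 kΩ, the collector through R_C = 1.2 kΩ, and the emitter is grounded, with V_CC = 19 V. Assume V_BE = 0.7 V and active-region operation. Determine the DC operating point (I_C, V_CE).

Base loop: V_CC = I_B·R_B + V_BE, so I_B = (19 − 0.7)/1000 kΩ = 0.0183 mA.
In the active region I_C = β·I_B = 250 × 0.0183 = 4.58 mA.
Collector loop: V_CE = V_CC − I_C·R_C = 19 − 4.58×1.2 = 13.5 V.
Since V_CE = 13.5 V > V_CE(sat) ≈ 0.2 V, the transistor is in the active region as assumed.

I_C ≈ 4.6 mA, V_CE ≈ 14 V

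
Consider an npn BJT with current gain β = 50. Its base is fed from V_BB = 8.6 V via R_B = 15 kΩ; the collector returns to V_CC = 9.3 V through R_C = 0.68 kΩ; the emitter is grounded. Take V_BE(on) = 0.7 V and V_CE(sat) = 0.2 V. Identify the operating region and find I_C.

saturation; I_C ≈ 13 mA

Assume active: I_B = (8.6 − 0.7)/15 = 0.527 mA, giving I_C = β·I_B = 26.3 mA.
But then V_CE = 9.3 − 26.3×0.68 = -8.61 V < V_CE(sat) = 0.2 V — impossible in the active region.
So the transistor is saturated. With V_CE = 0.2 V, I_C = (V_CC − 0.2)/R_C = 9.1/0.68 = 13.4 mA.
Check: β·I_B = 26.3 mA > I_C = 13.4 mA, confirming saturation.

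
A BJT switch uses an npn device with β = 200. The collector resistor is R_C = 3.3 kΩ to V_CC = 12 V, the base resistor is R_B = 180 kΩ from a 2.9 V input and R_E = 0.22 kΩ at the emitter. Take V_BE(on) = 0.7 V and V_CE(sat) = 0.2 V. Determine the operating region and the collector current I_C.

active; I_C ≈ 2 mA

Assume active. Base-emitter loop: I_B = (V_BB − V_BE)/(R_B + (β+1)R_E) = (2.9 − 0.7)/(180 + 201×0.22) = 0.00981 mA.
I_C = β·I_B = 200×0.00981 = 1.96 mA.
V_CE = V_CC − I_C·R_C − I_E·R_E = 12 − 1.96×3.3 − 1.97×0.22 = 5.09 V > V_CE(sat), so the active-region assumption holds.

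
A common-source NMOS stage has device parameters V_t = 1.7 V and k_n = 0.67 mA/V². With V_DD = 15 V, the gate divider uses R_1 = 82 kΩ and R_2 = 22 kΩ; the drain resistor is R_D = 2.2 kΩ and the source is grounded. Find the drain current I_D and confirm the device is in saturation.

I_D ≈ 0.73 mA

V_G = V_DD·R_2/(R_1+R_2) = 15×22/104 = 3.17 V. With the source grounded, V_GS = V_G = 3.17 V.
Assume saturation: I_D = (k_n/2)(V_GS − V_t)² = (0.67/2)×(3.17 − 1.7)² = 0.335×1.47² = 0.727 mA.
V_DS = V_DD − I_D·R_D = 15 − 0.727×2.2 = 13.4 V.
Saturation requires V_DS ≥ V_GS − V_t = 1.47 V; 13.4 ≥ 1.47 ✓.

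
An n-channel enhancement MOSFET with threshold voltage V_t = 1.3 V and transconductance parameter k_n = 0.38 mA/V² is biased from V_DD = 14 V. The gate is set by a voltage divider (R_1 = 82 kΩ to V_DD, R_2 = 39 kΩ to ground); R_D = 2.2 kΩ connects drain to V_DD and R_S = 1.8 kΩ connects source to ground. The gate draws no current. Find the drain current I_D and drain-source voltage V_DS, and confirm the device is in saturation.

I_D ≈ 0.71 mA, V_DS ≈ 11 V

V_G = V_DD·R_2/(R_1+R_2) = 14×39/121 = 4.51 V.
Assume saturation: I_D = (k_n/2)(V_GS − V_t)² with V_GS = V_G − I_D·R_S = 4.51 − 1.8·I_D.
Substituting gives 0.616·I_D² − 3.2·I_D + 1.96 = 0, with roots I_D = 0.71 or 4.48 mA.
The root I_D = 4.48 mA gives V_GS = -3.56 V ≤ V_t, so take I_D = 0.71 mA.
Then V_GS = 3.23 V and V_DS = V_DD − I_D(R_D+R_S) = 14 − 0.71×4 = 11.2 V.
Saturation requires V_DS ≥ V_GS − V_t = 1.93 V; 11.2 ≥ 1.93 ✓.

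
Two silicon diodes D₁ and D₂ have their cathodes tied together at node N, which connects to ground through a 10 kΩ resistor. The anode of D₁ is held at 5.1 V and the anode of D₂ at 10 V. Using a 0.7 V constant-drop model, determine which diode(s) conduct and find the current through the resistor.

Only D₂ conducts; I_R ≈ 0.93 mA

Assume both conduct. Then node N would need to be at both 5.1−0.7 = 4.4 V and 10−0.7 = 9.3 V, which is impossible.
Assume only D₂ conducts: V_N = 10 − 0.7 = 9.3 V, so I_R = 9.3/10 = 0.93 mA.
Check D₁: its anode-to-cathode voltage is 5.1 − 9.3 = -4.2 V < 0.7 V, so it is off. The assumption is consistent.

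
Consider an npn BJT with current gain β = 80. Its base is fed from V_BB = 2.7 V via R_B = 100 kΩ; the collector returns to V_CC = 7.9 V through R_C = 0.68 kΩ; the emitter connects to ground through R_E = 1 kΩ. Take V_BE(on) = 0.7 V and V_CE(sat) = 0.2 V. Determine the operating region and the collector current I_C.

active; I_C ≈ 0.88 mA

Assume active. Base-emitter loop: I_B = (V_BB − V_BE)/(R_B + (β+1)R_E) = (2.7 − 0.7)/(100 + 81×1) = 0.011 mA.
I_C = β·I_B = 80×0.011 = 0.884 mA.
V_CE = V_CC − I_C·R_C − I_E·R_E = 7.9 − 0.884×0.68 − 0.895×1 = 6.4 V > V_CE(sat), so the active-region assumption holds.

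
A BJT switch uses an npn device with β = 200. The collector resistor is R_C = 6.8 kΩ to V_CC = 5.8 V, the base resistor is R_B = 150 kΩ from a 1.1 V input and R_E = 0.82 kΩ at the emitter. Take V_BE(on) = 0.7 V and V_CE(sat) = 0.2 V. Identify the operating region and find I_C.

active; I_C ≈ 0.25 mA

Assume active. Base-emitter loop: I_B = (V_BB − V_BE)/(R_B + (β+1)R_E) = (1.1 − 0.7)/(150 + 201×0.82) = 0.00127 mA.
I_C = β·I_B = 200×0.00127 = 0.254 mA.
V_CE = V_CC − I_C·R_C − I_E·R_E = 5.8 − 0.254×6.8 − 0.255×0.82 = 3.86 V > V_CE(sat), so the active-region assumption holds.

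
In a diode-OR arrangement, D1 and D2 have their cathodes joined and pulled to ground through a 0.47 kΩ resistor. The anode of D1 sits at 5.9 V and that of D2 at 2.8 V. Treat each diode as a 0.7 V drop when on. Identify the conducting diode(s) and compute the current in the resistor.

Assume both conduct. Then node N would need to be at both 5.9−0.7 = 5.2 V and 2.8−0.7 = 2.1 V, which is impossible.
Assume only D1 conducts: V_N = 5.9 − 0.7 = 5.2 V, so I_R = 5.2/0.47 = 11.1 mA.
Check D2: its anode-to-cathode voltage is 2.8 − 5.2 = -2.4 V < 0.7 V, so it is off. The assumption is consistent.

Only D1 conducts; I_R ≈ 11 mA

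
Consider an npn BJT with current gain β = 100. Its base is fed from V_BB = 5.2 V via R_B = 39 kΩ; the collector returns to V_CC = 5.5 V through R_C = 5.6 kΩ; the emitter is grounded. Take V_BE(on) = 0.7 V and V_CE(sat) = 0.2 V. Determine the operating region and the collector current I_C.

saturation; I_C ≈ 0.95 mA

Assume active: I_B = (5.2 − 0.7)/39 = 0.115 mA, giving I_C = β·I_B = 11.5 mA.
But then V_CE = 5.5 − 11.5×5.6 = -59.1 V < V_CE(sat) = 0.2 V — impossible in the active region.
So the transistor is saturated. With V_CE = 0.2 V, I_C = (V_CC − 0.2)/R_C = 5.3/5.6 = 0.946 mA.
Check: β·I_B = 11.5 mA > I_C = 0.946 mA, confirming saturation.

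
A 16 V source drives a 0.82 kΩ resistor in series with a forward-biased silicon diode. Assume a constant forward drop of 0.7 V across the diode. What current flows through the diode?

KVL around the loop: 16 = V_D + I·R = 0.7 + I × 0.82 kΩ.
So I = (16 − 0.7) / 0.82 kΩ = 15.3 / 0.82 = 18.7 mA.

I ≈ 19 mA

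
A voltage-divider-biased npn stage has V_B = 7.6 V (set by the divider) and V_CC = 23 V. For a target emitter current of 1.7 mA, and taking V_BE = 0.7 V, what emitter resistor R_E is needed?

R_E ≈ 4.1 kΩ

V_E = V_B − V_BE = 7.6 − 0.7 = 6.9 V.
R_E = V_E / I_E = 6.9 / 1.7 = 4.06 kΩ.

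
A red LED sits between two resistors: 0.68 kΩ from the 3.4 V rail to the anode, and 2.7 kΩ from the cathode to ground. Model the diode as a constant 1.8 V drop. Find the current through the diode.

I ≈ 0.47 mA

The two resistors are in series with the diode, so KVL gives 3.4 = I·0.68 + 1.8 + I·2.7.
I = (3.4 − 1.8) / (0.68 + 2.7) kΩ = 1.6 / 3.38 = 0.473 mA.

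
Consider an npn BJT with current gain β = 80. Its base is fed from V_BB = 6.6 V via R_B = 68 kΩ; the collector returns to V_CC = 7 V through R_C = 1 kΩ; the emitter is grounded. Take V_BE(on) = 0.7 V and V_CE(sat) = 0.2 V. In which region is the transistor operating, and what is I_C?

Assume active: I_B = (6.6 − 0.7)/68 = 0.0868 mA, giving I_C = β·I_B = 6.94 mA.
But then V_CE = 7 − 6.94×1 = 0.0588 V < V_CE(sat) = 0.2 V — impossible in the active region.
So the transistor is saturated. With V_CE = 0.2 V, I_C = (V_CC − 0.2)/R_C = 6.8/1 = 6.8 mA.
Check: β·I_B = 6.94 mA > I_C = 6.8 mA, confirming saturation.

saturation; I_C ≈ 6.8 mA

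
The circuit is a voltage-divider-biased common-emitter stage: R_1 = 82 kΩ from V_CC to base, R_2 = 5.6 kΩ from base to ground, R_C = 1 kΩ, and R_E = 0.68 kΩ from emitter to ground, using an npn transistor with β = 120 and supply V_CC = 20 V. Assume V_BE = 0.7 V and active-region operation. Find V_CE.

Thevenize the base divider: V_Th = V_CC·R_2/(R_1+R_2) = 20×5.6/87.6 = 1.28 V, R_Th = R_1‖R_2 = 5.24 kΩ.
Base-emitter loop: V_Th = I_B·R_Th + V_BE + (β+1)I_B·R_E, so I_B = (1.28 − 0.7) / (5.24 + 121×0.68) = 0.00661 mA.
I_C = β·I_B = 120×0.00661 = 0.793 mA, and I_E = (β+1)I_B = 0.8 mA.
V_CE = V_CC − I_C·R_C − I_E·R_E = 20 − 0.793×1 − 0.8×0.68 = 18.7 V.
V_CE = 18.7 V > 0.2 V confirms active-region operation.

V_CE ≈ 19 V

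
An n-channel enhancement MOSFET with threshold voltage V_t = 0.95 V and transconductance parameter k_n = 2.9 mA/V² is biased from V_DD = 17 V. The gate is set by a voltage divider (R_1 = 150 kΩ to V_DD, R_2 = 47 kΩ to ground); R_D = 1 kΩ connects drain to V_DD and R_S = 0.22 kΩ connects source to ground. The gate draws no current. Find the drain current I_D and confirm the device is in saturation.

I_D ≈ 5.4 mA

V_G = V_DD·R_2/(R_1+R_2) = 17×47/197 = 4.06 V.
Assume saturation: I_D = (k_n/2)(V_GS − V_t)² with V_GS = V_G − I_D·R_S = 4.06 − 0.22·I_D.
Substituting gives 0.0702·I_D² − 2.98·I_D + 14 = 0, with roots I_D = 5.37 or 37.1 mA.
The root I_D = 37.1 mA gives V_GS = -4.11 V ≤ V_t, so take I_D = 5.37 mA.
Then V_GS = 2.87 V and V_DS = V_DD − I_D(R_D+R_S) = 17 − 5.37×1.22 = 10.4 V.
Saturation requires V_DS ≥ V_GS − V_t = 1.92 V; 10.4 ≥ 1.92 ✓.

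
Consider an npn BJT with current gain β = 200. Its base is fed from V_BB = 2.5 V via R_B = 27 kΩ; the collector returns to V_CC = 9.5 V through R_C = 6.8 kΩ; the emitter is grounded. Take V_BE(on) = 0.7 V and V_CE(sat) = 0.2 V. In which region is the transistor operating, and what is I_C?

Assume active: I_B = (2.5 − 0.7)/27 = 0.0667 mA, giving I_C = β·I_B = 13.3 mA.
But then V_CE = 9.5 − 13.3×6.8 = -81.2 V < V_CE(sat) = 0.2 V — impossible in the active region.
So the transistor is saturated. With V_CE = 0.2 V, I_C = (V_CC − 0.2)/R_C = 9.3/6.8 = 1.37 mA.
Check: β·I_B = 13.3 mA > I_C = 1.37 mA, confirming saturation.

saturation; I_C ≈ 1.4 mA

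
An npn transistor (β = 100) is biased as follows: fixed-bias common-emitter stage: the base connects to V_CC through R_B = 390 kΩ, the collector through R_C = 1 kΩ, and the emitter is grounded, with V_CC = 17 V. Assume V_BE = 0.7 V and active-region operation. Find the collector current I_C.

Base loop: V_CC = I_B·R_B + V_BE, so I_B = (17 − 0.7)/390 kΩ = 0.0418 mA.
In the active region I_C = β·I_B = 100 × 0.0418 = 4.18 mA.
Collector loop: V_CE = V_CC − I_C·R_C = 17 − 4.18×1 = 12.8 V.
Since V_CE = 12.8 V > V_CE(sat) ≈ 0.2 V, the transistor is in the active region as assumed.

I_C ≈ 4.2 mA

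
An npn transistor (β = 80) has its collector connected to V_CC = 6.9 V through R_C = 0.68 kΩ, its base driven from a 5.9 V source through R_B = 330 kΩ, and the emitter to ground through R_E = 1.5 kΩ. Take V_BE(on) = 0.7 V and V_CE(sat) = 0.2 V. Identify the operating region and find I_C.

Assume active. Base-emitter loop: I_B = (V_BB − V_BE)/(R_B + (β+1)R_E) = (5.9 − 0.7)/(330 + 81×1.5) = 0.0115 mA.
I_C = β·I_B = 80×0.0115 = 0.921 mA.
V_CE = V_CC − I_C·R_C − I_E·R_E = 6.9 − 0.921×0.68 − 0.933×1.5 = 4.87 V > V_CE(sat), so the active-region assumption holds.

active; I_C ≈ 0.92 mA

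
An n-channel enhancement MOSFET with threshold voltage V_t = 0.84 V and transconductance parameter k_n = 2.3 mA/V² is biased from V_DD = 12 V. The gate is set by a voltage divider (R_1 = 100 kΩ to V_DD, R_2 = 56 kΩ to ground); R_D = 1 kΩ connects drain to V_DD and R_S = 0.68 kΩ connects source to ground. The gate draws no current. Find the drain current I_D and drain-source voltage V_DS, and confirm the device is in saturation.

V_G = V_DD·R_2/(R_1+R_2) = 12×56/156 = 4.31 V.
Assume saturation: I_D = (k_n/2)(V_GS − V_t)² with V_GS = V_G − I_D·R_S = 4.31 − 0.68·I_D.
Substituting gives 0.532·I_D² − 6.42·I_D + 13.8 = 0, with roots I_D = 2.8 or 9.28 mA.
The root I_D = 9.28 mA gives V_GS = -2 V ≤ V_t, so take I_D = 2.8 mA.
Then V_GS = 2.4 V and V_DS = V_DD − I_D(R_D+R_S) = 12 − 2.8×1.68 = 7.29 V.
Saturation requires V_DS ≥ V_GS − V_t = 1.56 V; 7.29 ≥ 1.56 ✓.

I_D ≈ 2.8 mA, V_DS ≈ 7.3 V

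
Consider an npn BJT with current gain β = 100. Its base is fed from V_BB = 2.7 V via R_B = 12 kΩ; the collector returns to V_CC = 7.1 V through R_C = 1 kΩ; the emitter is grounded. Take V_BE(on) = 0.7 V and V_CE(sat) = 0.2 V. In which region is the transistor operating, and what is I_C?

Assume active: I_B = (2.7 − 0.7)/12 = 0.167 mA, giving I_C = β·I_B = 16.7 mA.
But then V_CE = 7.1 − 16.7×1 = -9.57 V < V_CE(sat) = 0.2 V — impossible in the active region.
So the transistor is saturated. With V_CE = 0.2 V, I_C = (V_CC − 0.2)/R_C = 6.9/1 = 6.9 mA.
Check: β·I_B = 16.7 mA > I_C = 6.9 mA, confirming saturation.

saturation; I_C ≈ 6.9 mA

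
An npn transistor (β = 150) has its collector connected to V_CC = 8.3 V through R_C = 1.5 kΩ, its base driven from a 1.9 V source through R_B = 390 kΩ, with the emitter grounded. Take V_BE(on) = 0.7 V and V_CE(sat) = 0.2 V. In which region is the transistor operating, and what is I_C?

Assume active. Base-emitter loop: I_B = (V_BB − V_BE)/R_B = (1.9 − 0.7)/390 = 0.00308 mA.
I_C = β·I_B = 150×0.00308 = 0.462 mA.
V_CE = V_CC − I_C·R_C = 8.3 − 0.462×1.5 = 7.61 V > V_CE(sat), so the active-region assumption holds.

active; I_C ≈ 0.46 mA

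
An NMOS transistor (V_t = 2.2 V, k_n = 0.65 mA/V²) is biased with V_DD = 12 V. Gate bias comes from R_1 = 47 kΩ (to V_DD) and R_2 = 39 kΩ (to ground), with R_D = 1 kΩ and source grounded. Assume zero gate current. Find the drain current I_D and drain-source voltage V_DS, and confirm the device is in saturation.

I_D ≈ 3.4 mA, V_DS ≈ 8.6 V

V_G = V_DD·R_2/(R_1+R_2) = 12×39/86 = 5.44 V. With the source grounded, V_GS = V_G = 5.44 V.
Assume saturation: I_D = (k_n/2)(V_GS − V_t)² = (0.65/2)×(5.44 − 2.2)² = 0.325×3.24² = 3.42 mA.
V_DS = V_DD − I_D·R_D = 12 − 3.42×1 = 8.58 V.
Saturation requires V_DS ≥ V_GS − V_t = 3.24 V; 8.58 ≥ 3.24 ✓.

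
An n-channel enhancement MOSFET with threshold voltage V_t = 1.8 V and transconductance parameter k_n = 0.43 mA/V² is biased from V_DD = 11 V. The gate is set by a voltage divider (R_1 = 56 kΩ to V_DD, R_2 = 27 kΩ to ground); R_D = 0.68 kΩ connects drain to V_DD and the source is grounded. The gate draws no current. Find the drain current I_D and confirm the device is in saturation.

V_G = V_DD·R_2/(R_1+R_2) = 11×27/83 = 3.58 V. With the source grounded, V_GS = V_G = 3.58 V.
Assume saturation: I_D = (k_n/2)(V_GS − V_t)² = (0.43/2)×(3.58 − 1.8)² = 0.215×1.78² = 0.68 mA.
V_DS = V_DD − I_D·R_D = 11 − 0.68×0.68 = 10.5 V.
Saturation requires V_DS ≥ V_GS − V_t = 1.78 V; 10.5 ≥ 1.78 ✓.

I_D ≈ 0.68 mA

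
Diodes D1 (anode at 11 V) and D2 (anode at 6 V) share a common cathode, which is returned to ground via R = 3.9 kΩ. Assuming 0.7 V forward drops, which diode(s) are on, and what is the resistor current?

Assume both conduct. Then node N would need to be at both 11−0.7 = 10.3 V and 6−0.7 = 5.3 V, which is impossible.
Assume only D1 conducts: V_N = 11 − 0.7 = 10.3 V, so I_R = 10.3/3.9 = 2.64 mA.
Check D2: its anode-to-cathode voltage is 6 − 10.3 = -4.3 V < 0.7 V, so it is off. The assumption is consistent.

Only D1 conducts; I_R ≈ 2.6 mA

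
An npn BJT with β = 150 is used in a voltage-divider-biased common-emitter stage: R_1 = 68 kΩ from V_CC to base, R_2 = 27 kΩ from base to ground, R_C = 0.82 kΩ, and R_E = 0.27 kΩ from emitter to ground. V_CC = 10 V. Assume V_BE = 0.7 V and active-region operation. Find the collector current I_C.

I_C ≈ 5.3 mA

Thevenize the base divider: V_Th = V_CC·R_2/(R_1+R_2) = 10×27/95 = 2.84 V, R_Th = R_1‖R_2 = 19.3 kΩ.
Base-emitter loop: V_Th = I_B·R_Th + V_BE + (β+1)I_B·R_E, so I_B = (2.84 − 0.7) / (19.3 + 151×0.27) = 0.0356 mA.
I_C = β·I_B = 150×0.0356 = 5.35 mA, and I_E = (β+1)I_B = 5.38 mA.
V_CE = V_CC − I_C·R_C − I_E·R_E = 10 − 5.35×0.82 − 5.38×0.27 = 4.16 V.
V_CE = 4.16 V > 0.2 V confirms active-region operation.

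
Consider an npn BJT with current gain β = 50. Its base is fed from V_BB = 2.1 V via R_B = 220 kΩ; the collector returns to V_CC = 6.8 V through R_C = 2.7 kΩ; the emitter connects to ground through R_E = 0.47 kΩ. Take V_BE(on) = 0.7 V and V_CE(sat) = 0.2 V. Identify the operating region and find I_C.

Assume active. Base-emitter loop: I_B = (V_BB − V_BE)/(R_B + (β+1)R_E) = (2.1 − 0.7)/(220 + 51×0.47) = 0.00574 mA.
I_C = β·I_B = 50×0.00574 = 0.287 mA.
V_CE = V_CC − I_C·R_C − I_E·R_E = 6.8 − 0.287×2.7 − 0.293×0.47 = 5.89 V > V_CE(sat), so the active-region assumption holds.

active; I_C ≈ 0.29 mA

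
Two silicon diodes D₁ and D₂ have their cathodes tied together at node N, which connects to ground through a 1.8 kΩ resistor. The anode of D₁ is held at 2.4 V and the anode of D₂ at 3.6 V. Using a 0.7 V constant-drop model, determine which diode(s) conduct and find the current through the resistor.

Assume both conduct. Then node N would need to be at both 2.4−0.7 = 1.7 V and 3.6−0.7 = 2.9 V, which is impossible.
Assume only D₂ conducts: V_N = 3.6 − 0.7 = 2.9 V, so I_R = 2.9/1.8 = 1.61 mA.
Check D₁: its anode-to-cathode voltage is 2.4 − 2.9 = -0.5 V < 0.7 V, so it is off. The assumption is consistent.

Only D₂ conducts; I_R ≈ 1.6 mA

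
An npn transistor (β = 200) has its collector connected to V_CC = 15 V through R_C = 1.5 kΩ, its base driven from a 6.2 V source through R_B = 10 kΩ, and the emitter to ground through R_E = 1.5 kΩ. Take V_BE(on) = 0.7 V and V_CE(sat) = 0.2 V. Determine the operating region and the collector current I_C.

active; I_C ≈ 3.5 mA

Assume active. Base-emitter loop: I_B = (V_BB − V_BE)/(R_B + (β+1)R_E) = (6.2 − 0.7)/(10 + 201×1.5) = 0.0177 mA.
I_C = β·I_B = 200×0.0177 = 3.53 mA.
V_CE = V_CC − I_C·R_C − I_E·R_E = 15 − 3.53×1.5 − 3.55×1.5 = 4.38 V > V_CE(sat), so the active-region assumption holds.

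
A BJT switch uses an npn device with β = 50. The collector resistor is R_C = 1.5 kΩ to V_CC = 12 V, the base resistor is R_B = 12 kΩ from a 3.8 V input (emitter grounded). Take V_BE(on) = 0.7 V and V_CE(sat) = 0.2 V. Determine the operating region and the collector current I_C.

saturation; I_C ≈ 7.9 mA

Assume active: I_B = (3.8 − 0.7)/12 = 0.258 mA, giving I_C = β·I_B = 12.9 mA.
But then V_CE = 12 − 12.9×1.5 = -7.37 V < V_CE(sat) = 0.2 V — impossible in the active region.
So the transistor is saturated. With V_CE = 0.2 V, I_C = (V_CC − 0.2)/R_C = 11.8/1.5 = 7.87 mA.
Check: β·I_B = 12.9 mA > I_C = 7.87 mA, confirming saturation.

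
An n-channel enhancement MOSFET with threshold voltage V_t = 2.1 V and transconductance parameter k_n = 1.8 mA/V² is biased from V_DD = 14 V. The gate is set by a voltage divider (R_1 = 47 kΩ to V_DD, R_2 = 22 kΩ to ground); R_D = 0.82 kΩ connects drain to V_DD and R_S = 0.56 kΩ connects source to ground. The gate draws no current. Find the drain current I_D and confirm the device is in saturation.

I_D ≈ 1.7 mA

V_G = V_DD·R_2/(R_1+R_2) = 14×22/69 = 4.46 V.
Assume saturation: I_D = (k_n/2)(V_GS − V_t)² with V_GS = V_G − I_D·R_S = 4.46 − 0.56·I_D.
Substituting gives 0.282·I_D² − 3.38·I_D + 5.03 = 0, with roots I_D = 1.74 or 10.2 mA.
The root I_D = 10.2 mA gives V_GS = -1.27 V ≤ V_t, so take I_D = 1.74 mA.
Then V_GS = 3.49 V and V_DS = V_DD − I_D(R_D+R_S) = 14 − 1.74×1.38 = 11.6 V.
Saturation requires V_DS ≥ V_GS − V_t = 1.39 V; 11.6 ≥ 1.39 ✓.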